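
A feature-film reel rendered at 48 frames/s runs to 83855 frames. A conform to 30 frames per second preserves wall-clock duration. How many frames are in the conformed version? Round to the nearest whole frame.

52409 frames

Frames at target rate = 83855 × (30) / (48) = 419275/8 ≈ 52409.375.
Nearest whole frame: 52409.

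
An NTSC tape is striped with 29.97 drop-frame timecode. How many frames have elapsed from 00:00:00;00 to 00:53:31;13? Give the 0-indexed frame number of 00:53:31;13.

Complete 10-minute blocks: 5, each 17982 frames → 89910.
Remaining 3 whole minutes in the current block: 1800 + 2 × 1798 = 5396 frames.
Within the current minute: 31 × 30 + 13 − 2 = 941 (labels ;00/;01 skipped at this minute). Total = 89910 + 5396 + 941 = 96247.

96247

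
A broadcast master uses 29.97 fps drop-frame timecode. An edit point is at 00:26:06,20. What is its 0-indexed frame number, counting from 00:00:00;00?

46952

As if non-drop at 30 labels/s: (0 × 3600 + 26 × 60 + 6) × 30 + 20 = 47000.
Minute boundaries passed: 26; those not divisible by 10: 26 − 2 = 24; dropped labels = 2 × 24 = 48.
Actual frame index = 47000 − 48 = 46952.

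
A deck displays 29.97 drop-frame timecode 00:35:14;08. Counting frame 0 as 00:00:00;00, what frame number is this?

As if non-drop at 30 labels/s: (0 × 3600 + 35 × 60 + 14) × 30 + 8 = 63428.
Minute boundaries passed: 35; those not divisible by 10: 35 − 3 = 32; dropped labels = 2 × 32 = 64.
Actual frame index = 63428 − 64 = 63364.

63364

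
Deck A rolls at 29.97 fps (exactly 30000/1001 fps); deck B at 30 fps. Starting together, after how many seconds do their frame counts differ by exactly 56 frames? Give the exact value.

The gap grows by |30 − 30000/1001| = 30/1001 frames per second.
Time for a 56-frame gap: 56 ÷ (30/1001) = 28028/15 s.

28028/15 seconds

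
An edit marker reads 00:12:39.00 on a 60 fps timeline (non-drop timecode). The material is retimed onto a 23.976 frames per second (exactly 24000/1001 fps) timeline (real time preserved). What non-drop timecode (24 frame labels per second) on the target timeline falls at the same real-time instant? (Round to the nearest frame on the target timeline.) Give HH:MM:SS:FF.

00:12:38:06

Source frame index: (0×3600 + 12×60 + 39) × 60 + 0 = 45540.
Real time: 45540 / (60) = 759 s.
Target frame: (759) × (24000/1001) = 1656000/91 ≈ 18197.802 → 18198.
At 24 labels/s: frame 18198 → 00:12:38:06.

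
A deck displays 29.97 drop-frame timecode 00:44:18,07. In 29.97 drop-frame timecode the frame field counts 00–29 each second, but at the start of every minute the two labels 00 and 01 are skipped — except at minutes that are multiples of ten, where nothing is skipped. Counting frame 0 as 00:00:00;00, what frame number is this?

As if non-drop at 30 labels/s: (0 × 3600 + 44 × 60 + 18) × 30 + 7 = 79747.
Minute boundaries passed: 44; those not divisible by 10: 44 − 4 = 40; dropped labels = 2 × 40 = 80.
Actual frame index = 79747 − 80 = 79667.

79667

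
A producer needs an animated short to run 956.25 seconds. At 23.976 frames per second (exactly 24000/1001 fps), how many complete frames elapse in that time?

Frames = 956.25 × 24000/1001 = 22950000/1001 ≈ 22927.0729.
Complete frames: 22927.

22927 frames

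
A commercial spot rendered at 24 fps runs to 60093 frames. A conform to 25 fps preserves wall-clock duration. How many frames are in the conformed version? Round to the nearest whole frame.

62597 frames

Frames at target rate = 60093 × (25) / (24) = 500775/8 ≈ 62596.875.
Nearest whole frame: 62597.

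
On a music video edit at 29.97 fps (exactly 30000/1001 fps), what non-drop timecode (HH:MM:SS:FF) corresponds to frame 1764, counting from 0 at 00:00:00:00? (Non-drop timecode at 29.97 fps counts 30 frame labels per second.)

00:00:58:24

1764 ÷ 30 = 58 full seconds, remainder 24 frames.
58 s = 0 h 0 min 58 s.
Timecode: 00:00:58:24.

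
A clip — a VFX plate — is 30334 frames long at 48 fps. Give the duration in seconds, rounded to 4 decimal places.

Running time = 30334 × 1/48 = 15167/24 s ≈ 631.9583 s.

631.9583 seconds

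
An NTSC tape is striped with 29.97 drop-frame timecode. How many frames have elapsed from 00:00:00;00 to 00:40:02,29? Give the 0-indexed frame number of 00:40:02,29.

72017

As if non-drop at 30 labels/s: (0 × 3600 + 40 × 60 + 2) × 30 + 29 = 72089.
Minute boundaries passed: 40; those not divisible by 10: 40 − 4 = 36; dropped labels = 2 × 36 = 72.
Actual frame index = 72089 − 72 = 72017.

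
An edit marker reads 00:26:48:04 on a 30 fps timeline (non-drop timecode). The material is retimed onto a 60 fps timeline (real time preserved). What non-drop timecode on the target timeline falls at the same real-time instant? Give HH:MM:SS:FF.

00:26:48:08

Source frame index: (0×3600 + 26×60 + 48) × 30 + 4 = 48244.
Real time: 48244 / (30) = 24122/15 s.
Target frame: (24122/15) × (60) = 96488.
At 60 labels/s: frame 96488 → 00:26:48:08.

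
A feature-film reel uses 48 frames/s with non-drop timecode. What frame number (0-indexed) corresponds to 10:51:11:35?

frame 1875443

Total seconds to the label: (10 × 3600 + 51 × 60 + 11) = 39071.
Frame index = 39071 × 48 + 35 = 1875443.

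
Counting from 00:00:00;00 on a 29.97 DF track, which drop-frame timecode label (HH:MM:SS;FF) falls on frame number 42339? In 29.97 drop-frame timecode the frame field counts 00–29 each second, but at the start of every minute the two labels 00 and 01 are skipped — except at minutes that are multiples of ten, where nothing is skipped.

00:23:32;21

Ten DF minutes hold 17982 frames, so frame 42339 lies in block 2 (frames 35964–53945) with 6375 frames into that block.
The block's first minute is 1800 frames and the rest 1798 each; 6375 frames reaches minute 3, so 2 × 18 + 3 × 2 = 42 labels have been skipped so far.
Adding those back, label number 42339 + 42 = 42381 at 30 labels/s is 1412 s + 21 f = 0 h 23 min 32 s frame 21, i.e. 00:23:32;21.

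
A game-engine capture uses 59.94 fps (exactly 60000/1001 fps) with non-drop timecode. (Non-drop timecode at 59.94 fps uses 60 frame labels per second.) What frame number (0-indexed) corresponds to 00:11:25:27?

frame 41127

Total seconds to the label: (0 × 3600 + 11 × 60 + 25) = 685.
Frame index = 685 × 60 + 27 = 41127.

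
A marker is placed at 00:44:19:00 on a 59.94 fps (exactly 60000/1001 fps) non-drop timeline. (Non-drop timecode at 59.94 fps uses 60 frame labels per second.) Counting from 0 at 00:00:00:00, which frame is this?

frame 159540

Total seconds to the label: (0 × 3600 + 44 × 60 + 19) = 2659.
Frame index = 2659 × 60 + 0 = 159540.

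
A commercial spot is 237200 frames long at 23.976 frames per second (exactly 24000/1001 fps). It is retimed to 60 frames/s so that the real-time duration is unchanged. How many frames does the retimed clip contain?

593593 frames

Target frames = source frames × (target rate / source rate) = 237200 × (60)/(24000/1001) = 237200 × 1001/400 = 593593.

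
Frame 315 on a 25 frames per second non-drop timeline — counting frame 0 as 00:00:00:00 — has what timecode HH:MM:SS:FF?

00:00:12:15

315 ÷ 25 = 12 full seconds, remainder 15 frames.
12 s = 0 h 0 min 12 s.
Timecode: 00:00:12:15.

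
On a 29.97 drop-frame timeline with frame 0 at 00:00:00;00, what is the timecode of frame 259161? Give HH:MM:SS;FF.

Ten DF minutes hold 17982 frames, so frame 259161 lies in block 14 (frames 251748–269729) with 7413 frames into that block.
The block's first minute is 1800 frames and the rest 1798 each; 7413 frames reaches minute 4, so 14 × 18 + 4 × 2 = 260 labels have been skipped so far.
Adding those back, label number 259161 + 260 = 259421 at 30 labels/s is 8647 s + 11 f = 2 h 24 min 7 s frame 11, i.e. 02:24:07;11.

02:24:07;11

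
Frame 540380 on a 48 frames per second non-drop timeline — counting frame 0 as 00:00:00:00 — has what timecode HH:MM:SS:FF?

03:07:37:44

540380 ÷ 48 = 11257 full seconds, remainder 44 frames.
11257 s = 3 h 7 min 37 s.
Timecode: 03:07:37:44.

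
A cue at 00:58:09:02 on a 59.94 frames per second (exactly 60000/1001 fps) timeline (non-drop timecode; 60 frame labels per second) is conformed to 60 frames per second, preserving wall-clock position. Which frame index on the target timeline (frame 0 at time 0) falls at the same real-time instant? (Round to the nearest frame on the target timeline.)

Source frame index: (0×3600 + 58×60 + 9) × 60 + 2 = 209342.
Real time: 209342 / (60000/1001) = 104775671/30000 s.
Target frame: (104775671/30000) × (60) = 104775671/500 ≈ 209551.342 → 209551.

frame 209551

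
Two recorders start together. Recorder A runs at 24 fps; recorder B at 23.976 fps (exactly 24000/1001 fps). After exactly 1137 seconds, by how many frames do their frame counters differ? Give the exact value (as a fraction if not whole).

A emits 24 × 1137 = 27288 frames; B emits 24000/1001 × 1137 = 27288000/1001.
Difference = 27288/1001 frames (≈ 27.2607); B is behind A.

27288/1001 frames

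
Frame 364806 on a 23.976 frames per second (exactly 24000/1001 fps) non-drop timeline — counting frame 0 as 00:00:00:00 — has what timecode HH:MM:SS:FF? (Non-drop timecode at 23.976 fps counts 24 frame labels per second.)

04:13:20:06

364806 ÷ 24 = 15200 full seconds, remainder 6 frames.
15200 s = 4 h 13 min 20 s.
Timecode: 04:13:20:06.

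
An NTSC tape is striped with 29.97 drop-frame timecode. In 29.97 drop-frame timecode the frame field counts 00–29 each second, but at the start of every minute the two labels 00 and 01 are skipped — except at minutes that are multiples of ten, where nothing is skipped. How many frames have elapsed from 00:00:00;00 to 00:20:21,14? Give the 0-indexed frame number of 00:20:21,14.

As if non-drop at 30 labels/s: (0 × 3600 + 20 × 60 + 21) × 30 + 14 = 36644.
Minute boundaries passed: 20; those not divisible by 10: 20 − 2 = 18; dropped labels = 2 × 18 = 36.
Actual frame index = 36644 − 36 = 36608.

36608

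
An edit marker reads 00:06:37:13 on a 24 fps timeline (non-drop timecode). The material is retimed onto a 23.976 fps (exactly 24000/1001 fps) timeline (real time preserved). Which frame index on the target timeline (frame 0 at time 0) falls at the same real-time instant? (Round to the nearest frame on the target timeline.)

frame 9531

Source frame index: (0×3600 + 6×60 + 37) × 24 + 13 = 9541.
Real time: 9541 / (24) = 9541/24 s.
Target frame: (9541/24) × (24000/1001) = 1363000/143 ≈ 9531.469 → 9531.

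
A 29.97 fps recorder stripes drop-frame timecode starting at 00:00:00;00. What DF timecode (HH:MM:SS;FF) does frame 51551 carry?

Each 10-minute DF block holds 10 × 60 × 30 − 9 × 2 = 17982 frames. 51551 ÷ 17982 → 2 full blocks, remainder 15587.
Within the partial block the first minute is 1800 frames and each further minute 1798, so 8 further minute boundaries passed. Total skipped labels = 18 × 2 + 2 × 8 = 52.
Non-drop label index = 51551 + 52 = 51603; at 30 labels/s that is 00:28:40:03, i.e. DF 00:28:40;03.

00:28:40;03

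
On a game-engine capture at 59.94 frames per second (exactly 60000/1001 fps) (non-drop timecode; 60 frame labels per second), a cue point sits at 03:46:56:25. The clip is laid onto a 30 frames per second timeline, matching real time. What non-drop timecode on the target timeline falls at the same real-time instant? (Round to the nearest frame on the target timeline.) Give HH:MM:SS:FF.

03:47:10:01

Source frame index: (3×3600 + 46×60 + 56) × 60 + 25 = 816985.
Real time: 816985 / (60000/1001) = 163560397/12000 s.
Target frame: (163560397/12000) × (30) = 163560397/400 ≈ 408900.992 → 408901.
At 30 labels/s: frame 408901 → 03:47:10:01.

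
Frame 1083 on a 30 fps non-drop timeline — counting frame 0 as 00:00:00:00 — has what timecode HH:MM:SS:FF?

1083 ÷ 30 = 36 full seconds, remainder 3 frames.
36 s = 0 h 0 min 36 s.
Timecode: 00:00:36:03.

00:00:36:03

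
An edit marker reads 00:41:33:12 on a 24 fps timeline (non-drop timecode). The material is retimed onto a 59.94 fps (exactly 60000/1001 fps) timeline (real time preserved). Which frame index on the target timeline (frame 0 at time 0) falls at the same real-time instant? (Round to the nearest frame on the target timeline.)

frame 149461

Source frame index: (0×3600 + 41×60 + 33) × 24 + 12 = 59844.
Real time: 59844 / (24) = 4987/2 s.
Target frame: (4987/2) × (60000/1001) = 149610000/1001 ≈ 149460.539 → 149461.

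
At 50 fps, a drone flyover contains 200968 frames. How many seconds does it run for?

4019.36 seconds

Running time = 200968 / (50) = 4019.36 s.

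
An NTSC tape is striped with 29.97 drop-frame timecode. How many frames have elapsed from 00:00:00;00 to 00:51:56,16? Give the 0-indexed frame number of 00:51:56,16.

93404

Complete 10-minute blocks: 5, each 17982 frames → 89910.
Remaining 1 whole minute in the current block: 1800 + 0 × 1798 = 1800 frames.
Within the current minute: 56 × 30 + 16 − 2 = 1694 (labels ;00/;01 skipped at this minute). Total = 89910 + 1800 + 1694 = 93404.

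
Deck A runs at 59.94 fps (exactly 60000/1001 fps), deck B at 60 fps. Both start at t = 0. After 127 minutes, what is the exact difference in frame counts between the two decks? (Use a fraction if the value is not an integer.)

457200/1001 frames

127 min = 7620 s.
A emits 60000/1001 × 7620 = 457200000/1001 frames; B emits 60 × 7620 = 457200.
Difference = 457200/1001 frames (≈ 456.7433); B is ahead of A.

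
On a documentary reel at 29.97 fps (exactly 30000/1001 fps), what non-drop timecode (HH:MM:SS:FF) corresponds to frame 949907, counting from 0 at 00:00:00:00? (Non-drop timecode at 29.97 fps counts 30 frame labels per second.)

08:47:43:17

949907 ÷ 30 = 31663 full seconds, remainder 17 frames.
31663 s = 8 h 47 min 43 s.
Timecode: 08:47:43:17.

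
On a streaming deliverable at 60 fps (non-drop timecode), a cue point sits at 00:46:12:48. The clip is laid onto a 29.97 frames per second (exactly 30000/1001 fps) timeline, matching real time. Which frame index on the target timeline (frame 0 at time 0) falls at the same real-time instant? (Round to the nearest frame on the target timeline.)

frame 83101

Source frame index: (0×3600 + 46×60 + 12) × 60 + 48 = 166368.
Real time: 166368 / (60) = 13864/5 s.
Target frame: (13864/5) × (30000/1001) = 83184000/1001 ≈ 83100.899 → 83101.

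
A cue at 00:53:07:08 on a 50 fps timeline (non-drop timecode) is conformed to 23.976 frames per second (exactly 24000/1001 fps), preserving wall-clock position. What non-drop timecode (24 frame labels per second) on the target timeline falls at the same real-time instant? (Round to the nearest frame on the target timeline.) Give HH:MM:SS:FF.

Source frame index: (0×3600 + 53×60 + 7) × 50 + 8 = 159358.
Real time: 159358 / (50) = 79679/25 s.
Target frame: (79679/25) × (24000/1001) = 76491840/1001 ≈ 76415.425 → 76415.
At 24 labels/s: frame 76415 → 00:53:03:23.

00:53:03:23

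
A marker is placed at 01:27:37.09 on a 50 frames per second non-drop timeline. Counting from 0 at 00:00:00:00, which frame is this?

262859

Total seconds to the label: (1 × 3600 + 27 × 60 + 37) = 5257.
Frame index = 5257 × 50 + 9 = 262859.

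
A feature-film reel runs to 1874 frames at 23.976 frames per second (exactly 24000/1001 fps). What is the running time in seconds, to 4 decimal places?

78.1614 seconds

Running time = 1874 × 1001/24000 = 937937/12000 s ≈ 78.1614 s.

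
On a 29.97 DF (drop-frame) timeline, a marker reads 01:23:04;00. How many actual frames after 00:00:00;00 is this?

As if non-drop at 30 labels/s: (1 × 3600 + 23 × 60 + 4) × 30 + 0 = 149520.
Minute boundaries passed: 83; those not divisible by 10: 83 − 8 = 75; dropped labels = 2 × 75 = 150.
Actual frame index = 149520 − 150 = 149370.

149370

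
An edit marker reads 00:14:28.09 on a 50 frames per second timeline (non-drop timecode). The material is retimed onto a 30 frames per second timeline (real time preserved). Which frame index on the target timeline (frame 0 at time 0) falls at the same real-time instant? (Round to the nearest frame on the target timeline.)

Source frame index: (0×3600 + 14×60 + 28) × 50 + 9 = 43409.
Real time: 43409 / (50) = 43409/50 s.
Target frame: (43409/50) × (30) = 130227/5 ≈ 26045.400 → 26045.

frame 26045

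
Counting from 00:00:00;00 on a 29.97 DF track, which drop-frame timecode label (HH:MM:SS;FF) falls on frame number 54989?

00:30:34;23

Each 10-minute DF block holds 10 × 60 × 30 − 9 × 2 = 17982 frames. 54989 ÷ 17982 → 3 full blocks, remainder 1043.
Within the partial block the first minute is 1800 frames and each further minute 1798, so 0 further minute boundaries passed. Total skipped labels = 18 × 3 + 2 × 0 = 54.
Non-drop label index = 54989 + 54 = 55043; at 30 labels/s that is 00:30:34:23, i.e. DF 00:30:34;23.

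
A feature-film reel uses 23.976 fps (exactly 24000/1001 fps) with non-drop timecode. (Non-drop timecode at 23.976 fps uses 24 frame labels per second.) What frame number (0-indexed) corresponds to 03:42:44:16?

320752

Total seconds to the label: (3 × 3600 + 42 × 60 + 44) = 13364.
Frame index = 13364 × 24 + 16 = 320752.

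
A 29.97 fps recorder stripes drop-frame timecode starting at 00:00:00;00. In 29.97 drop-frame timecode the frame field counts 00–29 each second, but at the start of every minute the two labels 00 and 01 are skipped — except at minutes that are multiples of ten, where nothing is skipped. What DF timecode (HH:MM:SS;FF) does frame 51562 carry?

00:28:40;14

Ten DF minutes hold 17982 frames, so frame 51562 lies in block 2 (frames 35964–53945) with 15598 frames into that block.
The block's first minute is 1800 frames and the rest 1798 each; 15598 frames reaches minute 8, so 2 × 18 + 8 × 2 = 52 labels have been skipped so far.
Adding those back, label number 51562 + 52 = 51614 at 30 labels/s is 1720 s + 14 f = 0 h 28 min 40 s frame 14, i.e. 00:28:40;14.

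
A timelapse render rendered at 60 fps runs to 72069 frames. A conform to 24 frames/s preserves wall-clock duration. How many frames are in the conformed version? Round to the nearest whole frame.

28828 frames

Frames at target rate = 72069 × (24) / (60) = 144138/5 ≈ 28827.600.
Nearest whole frame: 28828.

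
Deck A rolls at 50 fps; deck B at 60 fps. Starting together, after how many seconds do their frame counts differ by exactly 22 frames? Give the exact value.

2.2 seconds

The gap grows by |60 − 50| = 10 frames per second.
Time for a 22-frame gap: 22 ÷ (10) = 2.2 s.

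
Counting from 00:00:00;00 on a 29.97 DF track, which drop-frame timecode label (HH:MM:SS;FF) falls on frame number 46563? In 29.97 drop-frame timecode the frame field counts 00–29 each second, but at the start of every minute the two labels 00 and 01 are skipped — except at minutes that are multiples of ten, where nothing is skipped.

00:25:53;19

Ten DF minutes hold 17982 frames, so frame 46563 lies in block 2 (frames 35964–53945) with 10599 frames into that block.
The block's first minute is 1800 frames and the rest 1798 each; 10599 frames reaches minute 5, so 2 × 18 + 5 × 2 = 46 labels have been skipped so far.
Adding those back, label number 46563 + 46 = 46609 at 30 labels/s is 1553 s + 19 f = 0 h 25 min 53 s frame 19, i.e. 00:25:53;19.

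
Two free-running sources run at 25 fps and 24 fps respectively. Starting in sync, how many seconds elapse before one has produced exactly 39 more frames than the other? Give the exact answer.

The gap grows by |24 − 25| = 1 frame per second.
Time for a 39-frame gap: 39 ÷ (1) = 39 s.

39 seconds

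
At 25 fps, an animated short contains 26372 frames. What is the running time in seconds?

1054.88 seconds

Running time = 26372 / (25) = 1054.88 s.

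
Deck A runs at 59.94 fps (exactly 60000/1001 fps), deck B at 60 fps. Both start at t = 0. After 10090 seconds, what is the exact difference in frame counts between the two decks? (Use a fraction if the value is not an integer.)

A emits 60000/1001 × 10090 = 605400000/1001 frames; B emits 60 × 10090 = 605400.
Difference = 605400/1001 frames (≈ 604.7952); B is ahead of A.

605400/1001 frames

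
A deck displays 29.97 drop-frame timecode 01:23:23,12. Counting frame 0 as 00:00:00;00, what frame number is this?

As if non-drop at 30 labels/s: (1 × 3600 + 23 × 60 + 23) × 30 + 12 = 150102.
Minute boundaries passed: 83; those not divisible by 10: 83 − 8 = 75; dropped labels = 2 × 75 = 150.
Actual frame index = 150102 − 150 = 149952.

149952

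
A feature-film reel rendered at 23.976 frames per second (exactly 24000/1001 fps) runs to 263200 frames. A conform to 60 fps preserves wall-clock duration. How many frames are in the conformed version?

Target frames = source frames × (target rate / source rate) = 263200 × (60)/(24000/1001) = 263200 × 1001/400 = 658658.

658658 frames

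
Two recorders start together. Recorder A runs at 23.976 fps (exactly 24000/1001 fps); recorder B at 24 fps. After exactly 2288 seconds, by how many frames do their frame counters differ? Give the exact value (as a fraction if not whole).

384/7 frames

A emits 24000/1001 × 2288 = 384000/7 frames; B emits 24 × 2288 = 54912.
Difference = 384/7 frames (≈ 54.8571); B is ahead of A.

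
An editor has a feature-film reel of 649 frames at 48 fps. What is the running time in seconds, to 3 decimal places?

13.521 seconds

Running time = 649 × 1/48 = 649/48 s ≈ 13.521 s.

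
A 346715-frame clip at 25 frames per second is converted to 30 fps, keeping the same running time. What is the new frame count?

416058 frames

Target frames = source frames × (target rate / source rate) = 346715 × (30)/(25) = 346715 × 6/5 = 416058.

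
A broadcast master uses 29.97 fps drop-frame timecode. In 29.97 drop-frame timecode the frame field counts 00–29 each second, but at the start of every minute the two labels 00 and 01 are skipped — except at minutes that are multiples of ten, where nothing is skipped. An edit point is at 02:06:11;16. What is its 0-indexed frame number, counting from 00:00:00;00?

226918

Complete 10-minute blocks: 12, each 17982 frames → 215784.
Remaining 6 whole minutes in the current block: 1800 + 5 × 1798 = 10790 frames.
Within the current minute: 11 × 30 + 16 − 2 = 344 (labels ;00/;01 skipped at this minute). Total = 215784 + 10790 + 344 = 226918.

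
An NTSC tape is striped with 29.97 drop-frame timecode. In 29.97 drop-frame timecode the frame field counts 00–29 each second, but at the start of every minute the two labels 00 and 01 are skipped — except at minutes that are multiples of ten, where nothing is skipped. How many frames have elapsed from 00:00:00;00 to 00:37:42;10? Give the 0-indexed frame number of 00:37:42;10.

67802

As if non-drop at 30 labels/s: (0 × 3600 + 37 × 60 + 42) × 30 + 10 = 67870.
Minute boundaries passed: 37; those not divisible by 10: 37 − 3 = 34; dropped labels = 2 × 34 = 68.
Actual frame index = 67870 − 68 = 67802.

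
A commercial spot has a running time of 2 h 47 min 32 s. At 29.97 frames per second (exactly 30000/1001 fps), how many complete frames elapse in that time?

301258 frames

2 h 47 min 32 s = 10052 s.
Frames = 10052 × 30000/1001 = 43080000/143 ≈ 301258.7413.
Complete frames: 301258.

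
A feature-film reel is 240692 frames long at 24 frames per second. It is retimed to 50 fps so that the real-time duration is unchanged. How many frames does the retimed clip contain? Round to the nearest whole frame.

Frames at target rate = 240692 × (50) / (24) = 1504325/3 ≈ 501441.667.
Nearest whole frame: 501442.

501442 frames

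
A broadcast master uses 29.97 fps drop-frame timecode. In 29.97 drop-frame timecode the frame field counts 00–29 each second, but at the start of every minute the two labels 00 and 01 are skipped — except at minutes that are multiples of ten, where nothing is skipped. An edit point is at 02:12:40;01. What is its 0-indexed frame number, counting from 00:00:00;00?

As if non-drop at 30 labels/s: (2 × 3600 + 12 × 60 + 40) × 30 + 1 = 238801.
Minute boundaries passed: 132; those not divisible by 10: 132 − 13 = 119; dropped labels = 2 × 119 = 238.
Actual frame index = 238801 − 238 = 238563.

238563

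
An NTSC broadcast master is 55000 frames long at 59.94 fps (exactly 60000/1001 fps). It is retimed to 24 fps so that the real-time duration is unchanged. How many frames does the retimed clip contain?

22022 frames

Target frames = source frames × (target rate / source rate) = 55000 × (24)/(60000/1001) = 55000 × 1001/2500 = 22022.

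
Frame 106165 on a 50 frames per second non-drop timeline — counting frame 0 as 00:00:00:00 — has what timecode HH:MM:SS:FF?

106165 ÷ 50 = 2123 full seconds, remainder 15 frames.
2123 s = 0 h 35 min 23 s.
Timecode: 00:35:23:15.

00:35:23:15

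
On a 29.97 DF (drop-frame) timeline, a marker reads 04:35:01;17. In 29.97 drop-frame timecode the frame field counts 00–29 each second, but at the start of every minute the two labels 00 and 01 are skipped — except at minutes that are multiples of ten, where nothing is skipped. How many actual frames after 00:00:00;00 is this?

As if non-drop at 30 labels/s: (4 × 3600 + 35 × 60 + 1) × 30 + 17 = 495047.
Minute boundaries passed: 275; those not divisible by 10: 275 − 27 = 248; dropped labels = 2 × 248 = 496.
Actual frame index = 495047 − 496 = 494551.

494551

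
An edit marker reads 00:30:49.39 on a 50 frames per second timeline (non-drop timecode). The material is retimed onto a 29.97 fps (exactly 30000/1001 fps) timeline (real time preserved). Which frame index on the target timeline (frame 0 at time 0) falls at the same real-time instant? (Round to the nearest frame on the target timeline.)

frame 55438

Source frame index: (0×3600 + 30×60 + 49) × 50 + 39 = 92489.
Real time: 92489 / (50) = 92489/50 s.
Target frame: (92489/50) × (30000/1001) = 55493400/1001 ≈ 55437.962 → 55438.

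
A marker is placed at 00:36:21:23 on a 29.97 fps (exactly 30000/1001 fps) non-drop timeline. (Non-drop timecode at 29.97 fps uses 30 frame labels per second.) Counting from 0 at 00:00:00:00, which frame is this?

Total seconds to the label: (0 × 3600 + 36 × 60 + 21) = 2181.
Frame index = 2181 × 30 + 23 = 65453.

65453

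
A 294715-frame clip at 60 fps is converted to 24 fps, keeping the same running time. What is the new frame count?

117886 frames

Target frames = source frames × (target rate / source rate) = 294715 × (24)/(60) = 294715 × 2/5 = 117886.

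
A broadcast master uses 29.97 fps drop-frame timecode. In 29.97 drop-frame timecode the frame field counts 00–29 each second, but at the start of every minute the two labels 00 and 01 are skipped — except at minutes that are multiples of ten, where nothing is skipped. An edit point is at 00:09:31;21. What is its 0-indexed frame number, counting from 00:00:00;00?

As if non-drop at 30 labels/s: (0 × 3600 + 9 × 60 + 31) × 30 + 21 = 17151.
Minute boundaries passed: 9; those not divisible by 10: 9 − 0 = 9; dropped labels = 2 × 9 = 18.
Actual frame index = 17151 − 18 = 17133.

17133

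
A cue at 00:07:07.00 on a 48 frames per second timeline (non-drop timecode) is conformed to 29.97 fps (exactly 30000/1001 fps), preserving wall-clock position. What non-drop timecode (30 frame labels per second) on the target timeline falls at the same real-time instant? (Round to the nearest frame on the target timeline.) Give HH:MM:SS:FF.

00:07:06:17

Source frame index: (0×3600 + 7×60 + 7) × 48 + 0 = 20496.
Real time: 20496 / (48) = 427 s.
Target frame: (427) × (30000/1001) = 1830000/143 ≈ 12797.203 → 12797.
At 30 labels/s: frame 12797 → 00:07:06:17.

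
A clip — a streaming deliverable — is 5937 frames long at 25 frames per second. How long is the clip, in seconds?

237.48 seconds

Running time = 5937 / (25) = 237.48 s.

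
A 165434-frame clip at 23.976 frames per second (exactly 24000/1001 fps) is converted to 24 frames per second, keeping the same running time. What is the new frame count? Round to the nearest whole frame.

165599 frames

Frames at target rate = 165434 × (24) / (24000/1001) = 82799717/500 ≈ 165599.434.
Nearest whole frame: 165599.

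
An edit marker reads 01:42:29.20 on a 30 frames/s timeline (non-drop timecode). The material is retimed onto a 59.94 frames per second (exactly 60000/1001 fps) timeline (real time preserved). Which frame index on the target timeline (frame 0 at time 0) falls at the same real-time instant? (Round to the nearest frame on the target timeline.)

Source frame index: (1×3600 + 42×60 + 29) × 30 + 20 = 184490.
Real time: 184490 / (30) = 18449/3 s.
Target frame: (18449/3) × (60000/1001) = 368980000/1001 ≈ 368611.389 → 368611.

frame 368611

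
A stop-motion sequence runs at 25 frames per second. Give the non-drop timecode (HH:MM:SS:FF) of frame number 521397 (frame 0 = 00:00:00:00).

521397 ÷ 25 = 20855 full seconds, remainder 22 frames.
20855 s = 5 h 47 min 35 s.
Timecode: 05:47:35:22.

05:47:35:22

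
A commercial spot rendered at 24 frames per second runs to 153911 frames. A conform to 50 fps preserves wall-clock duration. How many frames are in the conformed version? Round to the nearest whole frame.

Frames at target rate = 153911 × (50) / (24) = 3847775/12 ≈ 320647.917.
Nearest whole frame: 320648.

320648 frames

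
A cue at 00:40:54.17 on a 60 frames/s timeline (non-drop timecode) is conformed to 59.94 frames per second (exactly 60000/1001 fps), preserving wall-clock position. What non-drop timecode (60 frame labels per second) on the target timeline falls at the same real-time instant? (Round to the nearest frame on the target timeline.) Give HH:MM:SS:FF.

00:40:51:50

Source frame index: (0×3600 + 40×60 + 54) × 60 + 17 = 147257.
Real time: 147257 / (60) = 147257/60 s.
Target frame: (147257/60) × (60000/1001) = 13387000/91 ≈ 147109.890 → 147110.
At 60 labels/s: frame 147110 → 00:40:51:50.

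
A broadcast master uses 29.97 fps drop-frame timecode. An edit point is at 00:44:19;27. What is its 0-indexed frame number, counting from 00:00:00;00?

Complete 10-minute blocks: 4, each 17982 frames → 71928.
Remaining 4 whole minutes in the current block: 1800 + 3 × 1798 = 7194 frames.
Within the current minute: 19 × 30 + 27 − 2 = 595 (labels ;00/;01 skipped at this minute). Total = 71928 + 7194 + 595 = 79717.

79717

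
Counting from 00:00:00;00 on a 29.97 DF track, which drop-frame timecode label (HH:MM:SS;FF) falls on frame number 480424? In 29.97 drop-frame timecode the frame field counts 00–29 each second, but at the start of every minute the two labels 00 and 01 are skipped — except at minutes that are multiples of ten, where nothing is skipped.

Each 10-minute DF block holds 10 × 60 × 30 − 9 × 2 = 17982 frames. 480424 ÷ 17982 → 26 full blocks, remainder 12892.
Within the partial block the first minute is 1800 frames and each further minute 1798, so 7 further minute boundaries passed. Total skipped labels = 18 × 26 + 2 × 7 = 482.
Non-drop label index = 480424 + 482 = 480906; at 30 labels/s that is 04:27:10:06, i.e. DF 04:27:10;06.

04:27:10;06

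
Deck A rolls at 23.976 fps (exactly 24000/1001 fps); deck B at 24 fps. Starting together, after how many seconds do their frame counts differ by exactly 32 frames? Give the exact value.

The gap grows by |24 − 24000/1001| = 24/1001 frames per second.
Time for a 32-frame gap: 32 ÷ (24/1001) = 4004/3 s.

4004/3 seconds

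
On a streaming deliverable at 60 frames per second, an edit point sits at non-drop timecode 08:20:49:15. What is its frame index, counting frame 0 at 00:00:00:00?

Total seconds to the label: (8 × 3600 + 20 × 60 + 49) = 30049.
Frame index = 30049 × 60 + 15 = 1802955.

1802955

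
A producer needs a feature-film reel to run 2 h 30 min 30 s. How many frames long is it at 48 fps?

2 h 30 min 30 s = 9030 s.
Frames = 9030 × 48 = 433440.

433440 frames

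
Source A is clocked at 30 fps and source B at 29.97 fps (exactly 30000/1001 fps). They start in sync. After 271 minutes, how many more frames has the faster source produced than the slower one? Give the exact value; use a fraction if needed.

487800/1001 frames

271 min = 16260 s.
A emits 30 × 16260 = 487800 frames; B emits 30000/1001 × 16260 = 487800000/1001.
Difference = 487800/1001 frames (≈ 487.3127); B is behind A.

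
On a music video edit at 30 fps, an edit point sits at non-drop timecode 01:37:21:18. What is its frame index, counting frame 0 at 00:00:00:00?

175248

Total seconds to the label: (1 × 3600 + 37 × 60 + 21) = 5841.
Frame index = 5841 × 30 + 18 = 175248.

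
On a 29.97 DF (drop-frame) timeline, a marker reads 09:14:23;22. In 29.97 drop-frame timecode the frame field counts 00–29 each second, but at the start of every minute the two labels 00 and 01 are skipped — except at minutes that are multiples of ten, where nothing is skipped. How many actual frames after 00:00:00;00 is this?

As if non-drop at 30 labels/s: (9 × 3600 + 14 × 60 + 23) × 30 + 22 = 997912.
Minute boundaries passed: 554; those not divisible by 10: 554 − 55 = 499; dropped labels = 2 × 499 = 998.
Actual frame index = 997912 − 998 = 996914.

996914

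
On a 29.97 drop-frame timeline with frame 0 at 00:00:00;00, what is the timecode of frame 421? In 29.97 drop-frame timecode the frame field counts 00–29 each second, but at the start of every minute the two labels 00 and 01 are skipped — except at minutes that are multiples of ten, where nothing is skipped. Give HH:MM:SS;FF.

00:00:14;01

Ten DF minutes hold 17982 frames, so frame 421 lies in block 0 (frames 0–17981) with 421 frames into that block.
The block's first minute is 1800 frames and the rest 1798 each; 421 frames reaches minute 0, so 0 × 18 + 0 × 2 = 0 labels have been skipped so far.
Adding those back, label number 421 + 0 = 421 at 30 labels/s is 14 s + 1 f = 0 h 0 min 14 s frame 1, i.e. 00:00:14;01.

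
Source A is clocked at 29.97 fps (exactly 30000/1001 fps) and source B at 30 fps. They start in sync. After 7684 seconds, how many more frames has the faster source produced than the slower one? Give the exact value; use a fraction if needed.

230520/1001 frames

A emits 30000/1001 × 7684 = 230520000/1001 frames; B emits 30 × 7684 = 230520.
Difference = 230520/1001 frames (≈ 230.2897); B is ahead of A.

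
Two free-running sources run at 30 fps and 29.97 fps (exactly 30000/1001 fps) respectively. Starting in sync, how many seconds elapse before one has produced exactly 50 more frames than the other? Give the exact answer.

The gap grows by |30000/1001 − 30| = 30/1001 frames per second.
Time for a 50-frame gap: 50 ÷ (30/1001) = 5005/3 s.

5005/3 seconds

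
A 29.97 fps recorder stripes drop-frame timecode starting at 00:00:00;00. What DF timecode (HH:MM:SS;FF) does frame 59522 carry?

Each 10-minute DF block holds 10 × 60 × 30 − 9 × 2 = 17982 frames. 59522 ÷ 17982 → 3 full blocks, remainder 5576.
Within the partial block the first minute is 1800 frames and each further minute 1798, so 3 further minute boundaries passed. Total skipped labels = 18 × 3 + 2 × 3 = 60.
Non-drop label index = 59522 + 60 = 59582; at 30 labels/s that is 00:33:06:02, i.e. DF 00:33:06;02.

00:33:06;02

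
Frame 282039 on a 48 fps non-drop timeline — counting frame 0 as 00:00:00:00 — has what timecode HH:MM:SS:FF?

01:37:55:39

282039 ÷ 48 = 5875 full seconds, remainder 39 frames.
5875 s = 1 h 37 min 55 s.
Timecode: 01:37:55:39.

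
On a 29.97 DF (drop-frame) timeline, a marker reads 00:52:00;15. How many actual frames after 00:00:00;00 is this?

93521

Complete 10-minute blocks: 5, each 17982 frames → 89910.
Remaining 2 whole minutes in the current block: 1800 + 1 × 1798 = 3598 frames.
Within the current minute: 0 × 30 + 15 − 2 = 13 (labels ;00/;01 skipped at this minute). Total = 89910 + 3598 + 13 = 93521.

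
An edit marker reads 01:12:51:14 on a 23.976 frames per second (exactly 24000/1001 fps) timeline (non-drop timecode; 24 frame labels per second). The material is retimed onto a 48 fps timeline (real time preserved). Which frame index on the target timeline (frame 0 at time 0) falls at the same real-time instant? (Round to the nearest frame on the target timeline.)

frame 210046

Source frame index: (1×3600 + 12×60 + 51) × 24 + 14 = 104918.
Real time: 104918 / (24000/1001) = 52511459/12000 s.
Target frame: (52511459/12000) × (48) = 52511459/250 ≈ 210045.836 → 210046.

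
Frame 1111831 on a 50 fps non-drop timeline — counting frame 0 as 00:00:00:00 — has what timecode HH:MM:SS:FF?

06:10:36:31

1111831 ÷ 50 = 22236 full seconds, remainder 31 frames.
22236 s = 6 h 10 min 36 s.
Timecode: 06:10:36:31.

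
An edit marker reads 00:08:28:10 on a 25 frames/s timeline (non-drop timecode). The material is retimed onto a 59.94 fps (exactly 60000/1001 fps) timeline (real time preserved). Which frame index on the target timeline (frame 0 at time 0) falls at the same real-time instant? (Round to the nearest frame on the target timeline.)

frame 30474

Source frame index: (0×3600 + 8×60 + 28) × 25 + 10 = 12710.
Real time: 12710 / (25) = 2542/5 s.
Target frame: (2542/5) × (60000/1001) = 30504000/1001 ≈ 30473.526 → 30474.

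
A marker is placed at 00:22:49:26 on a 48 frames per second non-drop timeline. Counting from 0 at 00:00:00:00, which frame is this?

frame 65738

Total seconds to the label: (0 × 3600 + 22 × 60 + 49) = 1369.
Frame index = 1369 × 48 + 26 = 65738.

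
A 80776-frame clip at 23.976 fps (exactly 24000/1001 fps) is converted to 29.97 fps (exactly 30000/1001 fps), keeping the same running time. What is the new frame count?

100970 frames

Target frames = source frames × (target rate / source rate) = 80776 × (30000/1001)/(24000/1001) = 80776 × 5/4 = 100970.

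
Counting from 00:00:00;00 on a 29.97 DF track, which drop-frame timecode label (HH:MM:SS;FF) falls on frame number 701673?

06:30:12;15

Ten DF minutes hold 17982 frames, so frame 701673 lies in block 39 (frames 701298–719279) with 375 frames into that block.
The block's first minute is 1800 frames and the rest 1798 each; 375 frames reaches minute 0, so 39 × 18 + 0 × 2 = 702 labels have been skipped so far.
Adding those back, label number 701673 + 702 = 702375 at 30 labels/s is 23412 s + 15 f = 6 h 30 min 12 s frame 15, i.e. 06:30:12;15.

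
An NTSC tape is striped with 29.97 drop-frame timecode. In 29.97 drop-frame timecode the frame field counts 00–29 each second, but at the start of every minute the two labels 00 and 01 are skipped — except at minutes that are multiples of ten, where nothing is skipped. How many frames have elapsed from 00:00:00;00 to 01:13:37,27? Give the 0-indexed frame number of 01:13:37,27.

Complete 10-minute blocks: 7, each 17982 frames → 125874.
Remaining 3 whole minutes in the current block: 1800 + 2 × 1798 = 5396 frames.
Within the current minute: 37 × 30 + 27 − 2 = 1135 (labels ;00/;01 skipped at this minute). Total = 125874 + 5396 + 1135 = 132405.

132405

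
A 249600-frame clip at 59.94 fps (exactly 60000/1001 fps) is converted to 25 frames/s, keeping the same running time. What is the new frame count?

104104 frames

Target frames = source frames × (target rate / source rate) = 249600 × (25)/(60000/1001) = 249600 × 1001/2400 = 104104.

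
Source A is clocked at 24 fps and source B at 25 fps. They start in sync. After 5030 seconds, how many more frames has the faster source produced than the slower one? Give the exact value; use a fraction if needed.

5030 frames

A emits 24 × 5030 = 120720 frames; B emits 25 × 5030 = 125750.
Difference = 5030 frames; B is ahead of A.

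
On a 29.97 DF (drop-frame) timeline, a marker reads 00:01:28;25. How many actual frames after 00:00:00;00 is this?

As if non-drop at 30 labels/s: (0 × 3600 + 1 × 60 + 28) × 30 + 25 = 2665.
Minute boundaries passed: 1; those not divisible by 10: 1 − 0 = 1; dropped labels = 2 × 1 = 2.
Actual frame index = 2665 − 2 = 2663.

2663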